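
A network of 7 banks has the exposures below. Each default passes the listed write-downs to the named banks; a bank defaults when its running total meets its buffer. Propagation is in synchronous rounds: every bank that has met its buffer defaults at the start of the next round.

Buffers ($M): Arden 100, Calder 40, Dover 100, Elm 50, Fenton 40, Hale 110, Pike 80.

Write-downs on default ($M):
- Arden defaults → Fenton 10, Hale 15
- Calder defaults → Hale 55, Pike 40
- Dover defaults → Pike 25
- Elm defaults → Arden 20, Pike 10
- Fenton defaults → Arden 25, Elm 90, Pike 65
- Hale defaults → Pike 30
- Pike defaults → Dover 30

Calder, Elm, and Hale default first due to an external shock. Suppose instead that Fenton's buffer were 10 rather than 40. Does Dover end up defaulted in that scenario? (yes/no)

With Fenton's buffer at 10:
Round 1 — Calder, Elm, Hale default (initial).
  Arden: +20 → 20 < 100
  Pike: +40+10+30 → 80 ≥ 80
Round 2 — Pike defaults.
  Dover: +30 → 30 < 100
No further defaults.

no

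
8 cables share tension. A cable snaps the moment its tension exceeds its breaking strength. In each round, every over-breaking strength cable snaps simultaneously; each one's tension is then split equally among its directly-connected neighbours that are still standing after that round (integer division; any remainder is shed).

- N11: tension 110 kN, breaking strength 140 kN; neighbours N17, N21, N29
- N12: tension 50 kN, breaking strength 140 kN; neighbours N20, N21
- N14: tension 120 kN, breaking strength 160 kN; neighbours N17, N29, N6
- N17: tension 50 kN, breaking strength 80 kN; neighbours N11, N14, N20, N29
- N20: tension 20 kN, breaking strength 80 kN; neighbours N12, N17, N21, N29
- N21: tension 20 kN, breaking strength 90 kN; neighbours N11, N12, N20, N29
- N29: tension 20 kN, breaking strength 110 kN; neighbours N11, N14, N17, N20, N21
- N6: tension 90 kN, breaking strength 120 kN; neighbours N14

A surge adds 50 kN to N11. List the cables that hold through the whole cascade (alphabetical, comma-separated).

N12, N14, N20, N21, N29, N6

Round 1 — N11 at 160 > 140. N11 snaps.
  N11 sheds 160 kN to N17, N21, N29: 53 each (1 lost).
    N17: 50+53 = 103 > 80
    N21: 20+53 = 73 ≤ 90
    N29: 20+53 = 73 ≤ 110
Round 2 — N17 snaps.
  N17 sheds 103 kN to N14, N20, N29: 34 each (1 lost).
    N14: 120+34 = 154 ≤ 160
    N20: 20+34 = 54 ≤ 80
    N29: 73+34 = 107 ≤ 110
No further breaks.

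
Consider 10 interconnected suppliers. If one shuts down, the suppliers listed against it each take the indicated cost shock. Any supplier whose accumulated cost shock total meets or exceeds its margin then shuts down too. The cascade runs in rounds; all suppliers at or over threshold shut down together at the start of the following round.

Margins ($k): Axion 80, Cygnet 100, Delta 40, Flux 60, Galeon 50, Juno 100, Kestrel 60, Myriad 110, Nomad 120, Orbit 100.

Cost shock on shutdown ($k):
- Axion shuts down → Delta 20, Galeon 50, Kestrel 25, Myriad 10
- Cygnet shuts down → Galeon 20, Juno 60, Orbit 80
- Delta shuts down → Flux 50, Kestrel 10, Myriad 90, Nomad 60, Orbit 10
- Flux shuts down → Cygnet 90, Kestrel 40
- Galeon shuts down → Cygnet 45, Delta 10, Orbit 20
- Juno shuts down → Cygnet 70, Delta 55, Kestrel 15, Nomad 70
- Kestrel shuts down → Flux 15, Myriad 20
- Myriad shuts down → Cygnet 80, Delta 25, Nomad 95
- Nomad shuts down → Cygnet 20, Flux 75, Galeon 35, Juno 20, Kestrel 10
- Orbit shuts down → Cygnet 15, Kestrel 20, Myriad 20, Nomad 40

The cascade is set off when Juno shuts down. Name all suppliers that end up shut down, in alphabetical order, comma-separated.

Round 1 — Juno shuts down (initial).
  Cygnet: +70 → 70 < 100
  Delta: +55 → 55 ≥ 40
  Kestrel: +15 → 15 < 60
  Nomad: +70 → 70 < 120
Round 2 — Delta shuts down.
  Flux: +50 → 50 < 60
  Kestrel: +10 → 25 < 60
  Myriad: +90 → 90 < 110
  Nomad: +60 → 130 ≥ 120
  Orbit: +10 → 10 < 100
Round 3 — Nomad shuts down.
  Cygnet: +20 → 90 < 100
  Flux: +75 → 125 ≥ 60
  Galeon: +35 → 35 < 50
  Kestrel: +10 → 35 < 60
Round 4 — Flux shuts down.
  Cygnet: +90 → 180 ≥ 100
  Kestrel: +40 → 75 ≥ 60
Round 5 — Cygnet, Kestrel shut down.
  Galeon: +20 → 55 ≥ 50
  Myriad: +20 → 110 ≥ 110
  Orbit: +80 → 90 < 100
Round 6 — Galeon, Myriad shut down.
  Orbit: +20 → 110 ≥ 100
Round 7 — Orbit shuts down.
No further shutdowns.

Cygnet, Delta, Flux, Galeon, Juno, Kestrel, Myriad, Nomad, Orbit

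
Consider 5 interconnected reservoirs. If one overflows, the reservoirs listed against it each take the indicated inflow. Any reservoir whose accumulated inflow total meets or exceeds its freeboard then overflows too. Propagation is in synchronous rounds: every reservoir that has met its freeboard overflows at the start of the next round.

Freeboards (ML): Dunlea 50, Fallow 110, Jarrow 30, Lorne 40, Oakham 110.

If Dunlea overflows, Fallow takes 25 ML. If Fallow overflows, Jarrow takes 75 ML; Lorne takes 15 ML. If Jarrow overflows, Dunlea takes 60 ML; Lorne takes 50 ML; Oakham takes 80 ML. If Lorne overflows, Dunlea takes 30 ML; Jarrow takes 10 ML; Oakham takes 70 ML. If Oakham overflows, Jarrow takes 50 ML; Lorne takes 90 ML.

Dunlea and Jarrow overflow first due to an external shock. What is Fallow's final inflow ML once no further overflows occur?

25

Round 1 — Dunlea, Jarrow overflow (initial).
  Fallow: +25 → 25 < 110
  Lorne: +50 → 50 ≥ 40
  Oakham: +80 → 80 < 110
Round 2 — Lorne overflows.
  Oakham: +70 → 150 ≥ 110
Round 3 — Oakham overflows.
No further overflows.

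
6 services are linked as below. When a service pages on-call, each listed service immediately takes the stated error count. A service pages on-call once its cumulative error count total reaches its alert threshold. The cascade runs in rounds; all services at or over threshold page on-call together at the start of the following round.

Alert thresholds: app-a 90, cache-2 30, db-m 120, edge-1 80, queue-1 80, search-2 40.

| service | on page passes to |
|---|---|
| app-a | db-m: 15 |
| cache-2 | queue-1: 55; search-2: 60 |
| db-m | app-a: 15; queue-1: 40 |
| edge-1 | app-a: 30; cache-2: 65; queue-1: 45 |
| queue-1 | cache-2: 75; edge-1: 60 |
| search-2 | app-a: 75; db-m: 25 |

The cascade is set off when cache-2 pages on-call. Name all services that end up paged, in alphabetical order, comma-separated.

Round 1 — cache-2 pages on-call (initial).
  queue-1: +55 → 55 < 80
  search-2: +60 → 60 ≥ 40
Round 2 — search-2 pages on-call.
  app-a: +75 → 75 < 90
  db-m: +25 → 25 < 120
No further pages.

cache-2, search-2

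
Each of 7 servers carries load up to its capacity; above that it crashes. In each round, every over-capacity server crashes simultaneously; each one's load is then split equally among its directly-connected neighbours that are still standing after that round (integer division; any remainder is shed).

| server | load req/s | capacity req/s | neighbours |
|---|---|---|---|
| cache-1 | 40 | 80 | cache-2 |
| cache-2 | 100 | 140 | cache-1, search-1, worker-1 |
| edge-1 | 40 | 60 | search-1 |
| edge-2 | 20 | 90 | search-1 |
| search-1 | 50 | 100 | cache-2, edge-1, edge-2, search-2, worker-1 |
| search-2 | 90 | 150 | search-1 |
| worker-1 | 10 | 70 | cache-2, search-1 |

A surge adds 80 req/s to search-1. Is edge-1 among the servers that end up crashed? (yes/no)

yes

Round 1 — search-1 at 130 > 100. search-1 crashes.
  search-1 sheds 130 req/s to cache-2, edge-1, edge-2, search-2, worker-1: 26 each.
    cache-2: 100+26 = 126 ≤ 140
    edge-1: 40+26 = 66 > 60
    edge-2: 20+26 = 46 ≤ 90
    search-2: 90+26 = 116 ≤ 150
    worker-1: 10+26 = 36 ≤ 70
Round 2 — edge-1 crashes.
  edge-1 sheds 66 req/s: no online neighbours, lost.
No further crashes.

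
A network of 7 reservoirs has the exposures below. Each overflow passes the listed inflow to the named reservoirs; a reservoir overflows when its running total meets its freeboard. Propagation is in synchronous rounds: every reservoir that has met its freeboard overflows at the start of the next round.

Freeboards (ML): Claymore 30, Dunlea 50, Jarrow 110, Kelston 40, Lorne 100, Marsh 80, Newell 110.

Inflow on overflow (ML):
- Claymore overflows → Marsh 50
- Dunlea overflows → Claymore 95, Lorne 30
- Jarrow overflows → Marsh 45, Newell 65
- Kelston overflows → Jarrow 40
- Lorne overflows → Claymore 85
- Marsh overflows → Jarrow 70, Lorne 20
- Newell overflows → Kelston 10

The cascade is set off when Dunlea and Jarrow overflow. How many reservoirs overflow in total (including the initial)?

Round 1 — Dunlea, Jarrow overflow (initial).
  Claymore: +95 → 95 ≥ 30
  Lorne: +30 → 30 < 100
  Marsh: +45 → 45 < 80
  Newell: +65 → 65 < 110
Round 2 — Claymore overflows.
  Marsh: +50 → 95 ≥ 80
Round 3 — Marsh overflows.
  Lorne: +20 → 50 < 100
No further overflows.

4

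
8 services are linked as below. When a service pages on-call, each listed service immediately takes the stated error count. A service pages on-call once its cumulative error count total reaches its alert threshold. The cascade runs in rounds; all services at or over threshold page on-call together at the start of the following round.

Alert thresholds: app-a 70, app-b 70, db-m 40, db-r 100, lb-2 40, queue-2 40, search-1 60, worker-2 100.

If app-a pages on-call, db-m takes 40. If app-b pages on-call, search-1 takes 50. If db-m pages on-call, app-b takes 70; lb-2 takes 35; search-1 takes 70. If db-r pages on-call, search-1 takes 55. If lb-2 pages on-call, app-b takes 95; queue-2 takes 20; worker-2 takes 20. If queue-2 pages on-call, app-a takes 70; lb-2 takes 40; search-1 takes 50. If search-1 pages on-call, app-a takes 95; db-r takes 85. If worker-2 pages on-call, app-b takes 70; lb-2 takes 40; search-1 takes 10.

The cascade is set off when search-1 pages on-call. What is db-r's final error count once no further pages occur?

85

Round 1 — search-1 pages on-call (initial).
  app-a: +95 → 95 ≥ 70
  db-r: +85 → 85 < 100
Round 2 — app-a pages on-call.
  db-m: +40 → 40 ≥ 40
Round 3 — db-m pages on-call.
  app-b: +70 → 70 ≥ 70
  lb-2: +35 → 35 < 40
Round 4 — app-b pages on-call.
No further pages.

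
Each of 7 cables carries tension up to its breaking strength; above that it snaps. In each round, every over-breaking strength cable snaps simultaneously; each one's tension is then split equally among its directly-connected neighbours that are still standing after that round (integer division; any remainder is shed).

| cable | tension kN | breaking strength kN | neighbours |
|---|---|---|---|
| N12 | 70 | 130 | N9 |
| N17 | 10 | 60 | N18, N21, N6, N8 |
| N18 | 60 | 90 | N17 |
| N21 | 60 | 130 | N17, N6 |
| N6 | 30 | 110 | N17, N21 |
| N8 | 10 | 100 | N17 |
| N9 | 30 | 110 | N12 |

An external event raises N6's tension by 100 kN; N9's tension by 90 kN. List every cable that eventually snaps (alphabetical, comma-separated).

Round 1 — N6 at 130 > 110; N9 at 120 > 110. N6, N9 snap.
  N6 sheds 130 kN to N17, N21: 65 each.
    N17: 10+65 = 75 > 60
    N21: 60+65 = 125 ≤ 130
  N9 sheds 120 kN to N12: 120 each.
    N12: 70+120 = 190 > 130
Round 2 — N12, N17 snap.
  N12 sheds 190 kN: no online neighbours, lost.
  N17 sheds 75 kN to N18, N21, N8: 25 each.
    N18: 60+25 = 85 ≤ 90
    N21: 125+25 = 150 > 130
    N8: 10+25 = 35 ≤ 100
Round 3 — N21 snaps.
  N21 sheds 150 kN: no online neighbours, lost.
No further breaks.

N12, N17, N21, N6, N9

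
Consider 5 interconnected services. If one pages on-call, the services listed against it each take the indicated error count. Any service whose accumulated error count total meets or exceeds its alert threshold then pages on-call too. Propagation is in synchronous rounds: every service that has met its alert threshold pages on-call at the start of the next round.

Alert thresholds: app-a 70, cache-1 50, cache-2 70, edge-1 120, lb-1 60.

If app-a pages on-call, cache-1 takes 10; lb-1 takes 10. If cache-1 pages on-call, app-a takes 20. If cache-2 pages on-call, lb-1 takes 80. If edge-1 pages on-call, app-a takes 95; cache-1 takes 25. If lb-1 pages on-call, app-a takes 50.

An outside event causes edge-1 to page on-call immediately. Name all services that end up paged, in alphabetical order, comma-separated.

app-a, edge-1

Round 1 — edge-1 pages on-call (initial).
  app-a: +95 → 95 ≥ 70
  cache-1: +25 → 25 < 50
Round 2 — app-a pages on-call.
  cache-1: +10 → 35 < 50
  lb-1: +10 → 10 < 60
No further pages.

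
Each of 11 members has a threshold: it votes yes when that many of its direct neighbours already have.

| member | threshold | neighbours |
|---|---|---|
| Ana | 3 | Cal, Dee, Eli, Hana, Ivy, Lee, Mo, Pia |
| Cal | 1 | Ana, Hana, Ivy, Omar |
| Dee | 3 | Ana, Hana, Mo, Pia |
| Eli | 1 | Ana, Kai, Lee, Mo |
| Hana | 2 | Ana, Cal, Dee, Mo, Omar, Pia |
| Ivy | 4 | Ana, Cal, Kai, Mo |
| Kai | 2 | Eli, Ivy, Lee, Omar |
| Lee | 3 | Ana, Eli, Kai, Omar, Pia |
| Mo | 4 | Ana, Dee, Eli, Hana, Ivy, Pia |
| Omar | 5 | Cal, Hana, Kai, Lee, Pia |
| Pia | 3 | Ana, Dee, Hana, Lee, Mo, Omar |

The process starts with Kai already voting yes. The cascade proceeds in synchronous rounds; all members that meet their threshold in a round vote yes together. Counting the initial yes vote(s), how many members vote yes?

2

Round 1 — Kai votes yes (initial).
Round 2 — checking thresholds:
  Eli: 1 of 4 neighbours ≥ 1, votes yes.
  Ivy: 1 of 4 neighbours < 4, holds.
  Lee: 1 of 5 neighbours < 3, holds.
  Omar: 1 of 5 neighbours < 5, holds.
Round 3 — no new yes votes; cascade stops.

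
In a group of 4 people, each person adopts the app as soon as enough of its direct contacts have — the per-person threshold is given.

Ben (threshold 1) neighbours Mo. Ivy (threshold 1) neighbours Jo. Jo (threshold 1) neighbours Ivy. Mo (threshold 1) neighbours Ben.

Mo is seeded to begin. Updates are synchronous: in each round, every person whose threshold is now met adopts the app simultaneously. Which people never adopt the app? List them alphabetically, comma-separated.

Ivy, Jo

Round 1 — Mo adopts the app (initial).
Round 2 — checking thresholds:
  Ben: 1 of 1 neighbours ≥ 1, adopts the app.
Round 3 — no new adoptions; cascade stops.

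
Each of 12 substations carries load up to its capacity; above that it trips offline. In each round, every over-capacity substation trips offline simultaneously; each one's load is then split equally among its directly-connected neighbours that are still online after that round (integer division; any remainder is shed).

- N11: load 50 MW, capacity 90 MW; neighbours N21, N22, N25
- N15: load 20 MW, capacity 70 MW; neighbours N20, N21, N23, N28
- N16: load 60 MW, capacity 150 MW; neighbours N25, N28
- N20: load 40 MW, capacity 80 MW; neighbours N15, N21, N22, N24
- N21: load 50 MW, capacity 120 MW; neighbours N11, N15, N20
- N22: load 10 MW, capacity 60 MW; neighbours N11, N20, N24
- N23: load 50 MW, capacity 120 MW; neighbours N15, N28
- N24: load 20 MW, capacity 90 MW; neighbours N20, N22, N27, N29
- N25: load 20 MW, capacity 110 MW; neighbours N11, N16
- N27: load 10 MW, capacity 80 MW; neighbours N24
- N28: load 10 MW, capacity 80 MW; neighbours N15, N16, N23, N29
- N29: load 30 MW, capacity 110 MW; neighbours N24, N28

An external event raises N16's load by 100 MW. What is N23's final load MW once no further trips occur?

Round 1 — N16 at 160 > 150. N16 trips offline.
  N16 sheds 160 MW to N25, N28: 80 each.
    N25: 20+80 = 100 ≤ 110
    N28: 10+80 = 90 > 80
Round 2 — N28 trips offline.
  N28 sheds 90 MW to N15, N23, N29: 30 each.
    N15: 20+30 = 50 ≤ 70
    N23: 50+30 = 80 ≤ 120
    N29: 30+30 = 60 ≤ 110
No further trips.

80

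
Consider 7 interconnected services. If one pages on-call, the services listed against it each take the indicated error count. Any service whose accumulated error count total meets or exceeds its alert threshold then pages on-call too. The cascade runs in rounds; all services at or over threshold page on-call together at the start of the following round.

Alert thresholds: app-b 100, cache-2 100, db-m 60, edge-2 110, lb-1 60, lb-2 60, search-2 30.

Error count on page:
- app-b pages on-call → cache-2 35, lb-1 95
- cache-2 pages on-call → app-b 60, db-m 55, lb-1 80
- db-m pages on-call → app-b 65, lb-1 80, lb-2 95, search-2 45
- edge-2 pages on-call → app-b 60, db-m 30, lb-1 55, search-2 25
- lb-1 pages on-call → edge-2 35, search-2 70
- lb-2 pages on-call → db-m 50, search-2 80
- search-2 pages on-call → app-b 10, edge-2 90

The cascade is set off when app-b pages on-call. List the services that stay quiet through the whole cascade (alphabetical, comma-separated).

Round 1 — app-b pages on-call (initial).
  cache-2: +35 → 35 < 100
  lb-1: +95 → 95 ≥ 60
Round 2 — lb-1 pages on-call.
  edge-2: +35 → 35 < 110
  search-2: +70 → 70 ≥ 30
Round 3 — search-2 pages on-call.
  edge-2: +90 → 125 ≥ 110
Round 4 — edge-2 pages on-call.
  db-m: +30 → 30 < 60
No further pages.

cache-2, db-m, lb-2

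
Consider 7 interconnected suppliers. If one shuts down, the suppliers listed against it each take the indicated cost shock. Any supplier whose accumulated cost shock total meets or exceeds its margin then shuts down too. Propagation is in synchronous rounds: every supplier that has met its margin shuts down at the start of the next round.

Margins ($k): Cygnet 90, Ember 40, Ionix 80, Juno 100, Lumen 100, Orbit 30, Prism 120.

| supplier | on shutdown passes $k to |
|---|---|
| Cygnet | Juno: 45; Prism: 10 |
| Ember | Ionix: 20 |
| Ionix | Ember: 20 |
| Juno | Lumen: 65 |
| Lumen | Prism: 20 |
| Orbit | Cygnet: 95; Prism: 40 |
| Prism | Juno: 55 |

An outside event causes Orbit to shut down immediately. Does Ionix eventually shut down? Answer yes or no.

no

Round 1 — Orbit shuts down (initial).
  Cygnet: +95 → 95 ≥ 90
  Prism: +40 → 40 < 120
Round 2 — Cygnet shuts down.
  Juno: +45 → 45 < 100
  Prism: +10 → 50 < 120
No further shutdowns.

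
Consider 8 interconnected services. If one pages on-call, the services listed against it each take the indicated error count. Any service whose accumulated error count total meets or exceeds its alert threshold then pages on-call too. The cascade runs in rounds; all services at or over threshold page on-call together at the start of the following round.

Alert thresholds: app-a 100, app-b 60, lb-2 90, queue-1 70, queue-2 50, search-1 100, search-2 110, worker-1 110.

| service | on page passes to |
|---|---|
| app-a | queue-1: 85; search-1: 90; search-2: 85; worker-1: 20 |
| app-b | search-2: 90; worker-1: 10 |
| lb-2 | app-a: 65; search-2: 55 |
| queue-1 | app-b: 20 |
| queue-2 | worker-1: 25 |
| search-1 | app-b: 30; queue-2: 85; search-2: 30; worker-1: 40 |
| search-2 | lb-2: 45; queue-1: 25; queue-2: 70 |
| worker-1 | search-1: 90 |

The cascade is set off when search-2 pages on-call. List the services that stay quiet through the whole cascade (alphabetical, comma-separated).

Round 1 — search-2 pages on-call (initial).
  lb-2: +45 → 45 < 90
  queue-1: +25 → 25 < 70
  queue-2: +70 → 70 ≥ 50
Round 2 — queue-2 pages on-call.
  worker-1: +25 → 25 < 110
No further pages.

app-a, app-b, lb-2, queue-1, search-1, worker-1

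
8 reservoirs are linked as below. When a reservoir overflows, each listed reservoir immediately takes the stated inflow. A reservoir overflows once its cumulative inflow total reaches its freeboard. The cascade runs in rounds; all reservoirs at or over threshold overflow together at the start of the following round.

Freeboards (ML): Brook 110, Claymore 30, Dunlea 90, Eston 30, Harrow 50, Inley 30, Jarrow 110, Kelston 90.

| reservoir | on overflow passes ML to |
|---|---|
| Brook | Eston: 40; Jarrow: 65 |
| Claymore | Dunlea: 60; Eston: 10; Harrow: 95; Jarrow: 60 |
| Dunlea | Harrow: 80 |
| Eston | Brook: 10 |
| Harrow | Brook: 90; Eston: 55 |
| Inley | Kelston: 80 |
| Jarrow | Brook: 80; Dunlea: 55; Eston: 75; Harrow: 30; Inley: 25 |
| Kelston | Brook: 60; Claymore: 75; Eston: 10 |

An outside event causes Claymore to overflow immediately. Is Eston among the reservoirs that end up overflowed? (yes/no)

yes

Round 1 — Claymore overflows (initial).
  Dunlea: +60 → 60 < 90
  Eston: +10 → 10 < 30
  Harrow: +95 → 95 ≥ 50
  Jarrow: +60 → 60 < 110
Round 2 — Harrow overflows.
  Brook: +90 → 90 < 110
  Eston: +55 → 65 ≥ 30
Round 3 — Eston overflows.
  Brook: +10 → 100 < 110
No further overflows.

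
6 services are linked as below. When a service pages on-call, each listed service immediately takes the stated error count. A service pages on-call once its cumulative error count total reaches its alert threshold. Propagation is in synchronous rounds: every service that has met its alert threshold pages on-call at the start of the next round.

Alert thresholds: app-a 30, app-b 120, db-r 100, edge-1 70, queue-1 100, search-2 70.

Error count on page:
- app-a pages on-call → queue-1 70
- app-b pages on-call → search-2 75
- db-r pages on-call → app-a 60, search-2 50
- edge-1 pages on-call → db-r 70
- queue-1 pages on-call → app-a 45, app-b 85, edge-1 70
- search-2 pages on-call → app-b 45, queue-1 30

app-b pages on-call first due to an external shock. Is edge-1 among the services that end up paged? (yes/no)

Round 1 — app-b pages on-call (initial).
  search-2: +75 → 75 ≥ 70
Round 2 — search-2 pages on-call.
  queue-1: +30 → 30 < 100
No further pages.

no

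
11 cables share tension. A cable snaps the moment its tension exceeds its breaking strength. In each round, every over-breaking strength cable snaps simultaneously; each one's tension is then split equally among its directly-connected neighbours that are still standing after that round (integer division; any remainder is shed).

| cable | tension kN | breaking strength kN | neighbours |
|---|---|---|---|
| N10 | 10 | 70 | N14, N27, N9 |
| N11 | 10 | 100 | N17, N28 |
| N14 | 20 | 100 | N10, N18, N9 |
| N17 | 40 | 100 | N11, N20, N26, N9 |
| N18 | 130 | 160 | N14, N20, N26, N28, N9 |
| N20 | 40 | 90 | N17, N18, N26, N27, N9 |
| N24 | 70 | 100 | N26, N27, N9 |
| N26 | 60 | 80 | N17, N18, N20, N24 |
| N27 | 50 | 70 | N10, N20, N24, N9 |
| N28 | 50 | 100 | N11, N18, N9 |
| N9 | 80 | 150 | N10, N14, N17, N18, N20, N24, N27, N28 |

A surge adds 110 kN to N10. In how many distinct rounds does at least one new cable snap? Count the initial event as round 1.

2

Round 1 — N10 at 120 > 70. N10 snaps.
  N10 sheds 120 kN to N14, N27, N9: 40 each.
    N14: 20+40 = 60 ≤ 100
    N27: 50+40 = 90 > 70
    N9: 80+40 = 120 ≤ 150
Round 2 — N27 snaps.
  N27 sheds 90 kN to N20, N24, N9: 30 each.
    N20: 40+30 = 70 ≤ 90
    N24: 70+30 = 100 ≤ 100
    N9: 120+30 = 150 ≤ 150
No further breaks.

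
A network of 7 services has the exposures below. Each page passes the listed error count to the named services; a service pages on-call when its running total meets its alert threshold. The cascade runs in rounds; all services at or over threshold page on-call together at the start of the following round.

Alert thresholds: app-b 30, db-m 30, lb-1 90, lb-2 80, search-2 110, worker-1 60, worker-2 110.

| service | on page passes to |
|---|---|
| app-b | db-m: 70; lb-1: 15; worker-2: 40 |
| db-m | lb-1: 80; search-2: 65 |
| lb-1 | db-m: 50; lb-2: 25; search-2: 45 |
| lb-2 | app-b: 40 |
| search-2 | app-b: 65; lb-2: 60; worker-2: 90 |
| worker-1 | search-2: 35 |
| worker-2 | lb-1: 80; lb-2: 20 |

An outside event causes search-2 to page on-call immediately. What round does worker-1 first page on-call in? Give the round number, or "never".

never

Round 1 — search-2 pages on-call (initial).
  app-b: +65 → 65 ≥ 30
  lb-2: +60 → 60 < 80
  worker-2: +90 → 90 < 110
Round 2 — app-b pages on-call.
  db-m: +70 → 70 ≥ 30
  lb-1: +15 → 15 < 90
  worker-2: +40 → 130 ≥ 110
Round 3 — db-m, worker-2 page on-call.
  lb-1: +80+80 → 175 ≥ 90
  lb-2: +20 → 80 ≥ 80
Round 4 — lb-1, lb-2 page on-call.
No further pages.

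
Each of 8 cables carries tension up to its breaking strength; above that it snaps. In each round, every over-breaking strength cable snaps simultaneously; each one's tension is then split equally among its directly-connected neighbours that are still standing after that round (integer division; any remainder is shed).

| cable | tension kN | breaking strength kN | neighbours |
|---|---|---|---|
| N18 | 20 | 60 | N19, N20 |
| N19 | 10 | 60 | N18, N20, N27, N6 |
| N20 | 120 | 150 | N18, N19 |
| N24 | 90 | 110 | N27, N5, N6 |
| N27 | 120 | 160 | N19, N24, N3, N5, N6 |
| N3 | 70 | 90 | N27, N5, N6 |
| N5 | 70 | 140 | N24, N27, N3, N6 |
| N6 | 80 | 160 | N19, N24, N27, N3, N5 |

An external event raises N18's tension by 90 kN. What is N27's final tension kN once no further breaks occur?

152

Round 1 — N18 at 110 > 60. N18 snaps.
  N18 sheds 110 kN to N19, N20: 55 each.
    N19: 10+55 = 65 > 60
    N20: 120+55 = 175 > 150
Round 2 — N19, N20 snap.
  N19 sheds 65 kN to N27, N6: 32 each (1 lost).
    N27: 120+32 = 152 ≤ 160
    N6: 80+32 = 112 ≤ 160
  N20 sheds 175 kN: no online neighbours, lost.
No further breaks.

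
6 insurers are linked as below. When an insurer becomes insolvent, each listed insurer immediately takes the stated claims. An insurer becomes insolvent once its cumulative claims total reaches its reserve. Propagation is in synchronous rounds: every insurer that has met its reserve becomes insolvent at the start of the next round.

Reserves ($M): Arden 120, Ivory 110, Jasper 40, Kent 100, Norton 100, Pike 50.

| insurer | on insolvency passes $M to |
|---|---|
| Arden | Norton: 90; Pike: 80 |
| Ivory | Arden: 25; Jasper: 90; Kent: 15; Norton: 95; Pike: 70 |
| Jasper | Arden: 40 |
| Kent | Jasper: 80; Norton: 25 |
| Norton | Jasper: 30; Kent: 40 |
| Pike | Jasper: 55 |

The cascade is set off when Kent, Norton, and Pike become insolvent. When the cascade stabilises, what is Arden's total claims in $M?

Round 1 — Kent, Norton, Pike become insolvent (initial).
  Jasper: +80+30+55 → 165 ≥ 40
Round 2 — Jasper becomes insolvent.
  Arden: +40 → 40 < 120
No further insolvencies.

40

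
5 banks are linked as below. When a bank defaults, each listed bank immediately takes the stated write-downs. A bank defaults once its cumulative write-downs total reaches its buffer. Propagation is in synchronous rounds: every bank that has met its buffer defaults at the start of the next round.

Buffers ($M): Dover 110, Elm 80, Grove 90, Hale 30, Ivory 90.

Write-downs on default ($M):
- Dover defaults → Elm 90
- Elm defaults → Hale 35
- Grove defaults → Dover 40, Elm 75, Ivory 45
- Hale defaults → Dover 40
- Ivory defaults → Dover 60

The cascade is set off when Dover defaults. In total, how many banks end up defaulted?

3

Round 1 — Dover defaults (initial).
  Elm: +90 → 90 ≥ 80
Round 2 — Elm defaults.
  Hale: +35 → 35 ≥ 30
Round 3 — Hale defaults.
No further defaults.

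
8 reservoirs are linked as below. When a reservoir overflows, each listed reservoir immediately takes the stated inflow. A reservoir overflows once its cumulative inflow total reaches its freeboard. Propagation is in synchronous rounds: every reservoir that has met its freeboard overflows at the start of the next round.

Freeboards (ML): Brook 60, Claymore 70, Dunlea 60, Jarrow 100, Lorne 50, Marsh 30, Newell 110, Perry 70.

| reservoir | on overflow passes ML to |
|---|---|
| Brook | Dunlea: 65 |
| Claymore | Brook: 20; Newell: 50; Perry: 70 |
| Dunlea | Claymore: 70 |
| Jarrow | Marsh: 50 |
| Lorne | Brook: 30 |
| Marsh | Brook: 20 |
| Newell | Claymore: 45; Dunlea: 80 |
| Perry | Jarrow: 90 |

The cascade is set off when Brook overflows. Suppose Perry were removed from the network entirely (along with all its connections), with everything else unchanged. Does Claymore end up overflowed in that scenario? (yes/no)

With Perry removed:
Round 1 — Brook overflows (initial).
  Dunlea: +65 → 65 ≥ 60
Round 2 — Dunlea overflows.
  Claymore: +70 → 70 ≥ 70
Round 3 — Claymore overflows.
  Newell: +50 → 50 < 110
No further overflows.

yes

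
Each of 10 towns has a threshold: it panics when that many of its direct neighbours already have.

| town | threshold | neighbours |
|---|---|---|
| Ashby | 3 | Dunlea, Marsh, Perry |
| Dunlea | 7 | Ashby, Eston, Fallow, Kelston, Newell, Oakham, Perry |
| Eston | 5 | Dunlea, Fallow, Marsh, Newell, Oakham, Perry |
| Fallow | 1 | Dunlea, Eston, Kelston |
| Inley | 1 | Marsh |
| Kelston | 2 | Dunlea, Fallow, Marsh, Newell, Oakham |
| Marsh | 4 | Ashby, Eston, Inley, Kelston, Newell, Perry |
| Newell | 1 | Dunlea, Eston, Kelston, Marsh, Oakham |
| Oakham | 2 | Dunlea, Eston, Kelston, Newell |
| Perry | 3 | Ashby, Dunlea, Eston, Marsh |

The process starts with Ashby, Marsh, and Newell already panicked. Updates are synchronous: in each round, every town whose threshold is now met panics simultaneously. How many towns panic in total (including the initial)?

Round 1 — Ashby, Marsh, Newell panic (initial).
Round 2 — checking thresholds:
  Dunlea: 2 of 7 neighbours < 7, not yet.
  Eston: 2 of 6 neighbours < 5, not yet.
  Inley: 1 of 1 neighbours ≥ 1, panics.
  Kelston: 2 of 5 neighbours ≥ 2, panics.
  Oakham: 1 of 4 neighbours < 2, not yet.
  Perry: 2 of 4 neighbours < 3, not yet.
Round 3 — checking thresholds:
  Dunlea: 3 of 7 neighbours < 7, not yet.
  Eston: 2 of 6 neighbours < 5, not yet.
  Fallow: 1 of 3 neighbours ≥ 1, panics.
  Oakham: 2 of 4 neighbours ≥ 2, panics.
  Perry: 2 of 4 neighbours < 3, not yet.
Round 4 — no new panics; cascade stops.

7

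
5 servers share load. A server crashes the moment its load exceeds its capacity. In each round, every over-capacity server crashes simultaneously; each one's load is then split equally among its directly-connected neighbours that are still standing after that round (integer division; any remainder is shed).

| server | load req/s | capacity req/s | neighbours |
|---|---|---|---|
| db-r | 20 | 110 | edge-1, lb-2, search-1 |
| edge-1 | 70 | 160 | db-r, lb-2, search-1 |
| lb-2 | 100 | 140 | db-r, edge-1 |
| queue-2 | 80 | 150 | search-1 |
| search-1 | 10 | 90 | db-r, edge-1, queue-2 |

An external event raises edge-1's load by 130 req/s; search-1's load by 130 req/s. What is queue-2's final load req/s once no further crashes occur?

150

Round 1 — edge-1 at 200 > 160; search-1 at 140 > 90. edge-1, search-1 crash.
  edge-1 sheds 200 req/s to db-r, lb-2: 100 each.
    db-r: 20+100 = 120 > 110
    lb-2: 100+100 = 200 > 140
  search-1 sheds 140 req/s to db-r, queue-2: 70 each.
    db-r: 120+70 = 190 > 110
    queue-2: 80+70 = 150 ≤ 150
Round 2 — db-r, lb-2 crash.
  db-r sheds 190 req/s: no online neighbours, lost.
  lb-2 sheds 200 req/s: no online neighbours, lost.
No further crashes.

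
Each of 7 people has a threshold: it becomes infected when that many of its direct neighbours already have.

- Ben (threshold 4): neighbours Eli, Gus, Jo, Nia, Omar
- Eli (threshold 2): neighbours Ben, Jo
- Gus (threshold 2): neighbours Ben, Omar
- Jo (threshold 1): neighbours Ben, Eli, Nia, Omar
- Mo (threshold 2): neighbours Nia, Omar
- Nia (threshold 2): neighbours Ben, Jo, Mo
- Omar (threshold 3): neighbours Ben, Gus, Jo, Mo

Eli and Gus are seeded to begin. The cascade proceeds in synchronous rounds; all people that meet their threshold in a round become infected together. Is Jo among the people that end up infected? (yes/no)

Round 1 — Eli, Gus become infected (initial).
Round 2 — checking thresholds:
  Ben: 2 of 5 neighbours < 4, not yet.
  Jo: 1 of 4 neighbours ≥ 1, becomes infected.
  Omar: 1 of 4 neighbours < 3, not yet.
Round 3 — no new infections; cascade stops.

yes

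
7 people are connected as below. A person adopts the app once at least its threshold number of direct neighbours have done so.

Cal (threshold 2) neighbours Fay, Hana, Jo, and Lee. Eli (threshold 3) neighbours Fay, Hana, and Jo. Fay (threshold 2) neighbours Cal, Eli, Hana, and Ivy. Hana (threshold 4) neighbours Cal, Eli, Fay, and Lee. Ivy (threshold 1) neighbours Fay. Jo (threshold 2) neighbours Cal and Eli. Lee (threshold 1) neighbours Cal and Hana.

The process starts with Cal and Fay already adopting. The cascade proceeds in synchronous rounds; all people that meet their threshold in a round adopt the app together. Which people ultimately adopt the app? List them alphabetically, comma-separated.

Cal, Fay, Ivy, Lee

Round 1 — Cal, Fay adopt the app (initial).
Round 2 — checking thresholds:
  Eli: 1 of 3 neighbours < 3, holds.
  Hana: 2 of 4 neighbours < 4, holds.
  Ivy: 1 of 1 neighbours ≥ 1, adopts the app.
  Jo: 1 of 2 neighbours < 2, holds.
  Lee: 1 of 2 neighbours ≥ 1, adopts the app.
Round 3 — no new adoptions; cascade stops.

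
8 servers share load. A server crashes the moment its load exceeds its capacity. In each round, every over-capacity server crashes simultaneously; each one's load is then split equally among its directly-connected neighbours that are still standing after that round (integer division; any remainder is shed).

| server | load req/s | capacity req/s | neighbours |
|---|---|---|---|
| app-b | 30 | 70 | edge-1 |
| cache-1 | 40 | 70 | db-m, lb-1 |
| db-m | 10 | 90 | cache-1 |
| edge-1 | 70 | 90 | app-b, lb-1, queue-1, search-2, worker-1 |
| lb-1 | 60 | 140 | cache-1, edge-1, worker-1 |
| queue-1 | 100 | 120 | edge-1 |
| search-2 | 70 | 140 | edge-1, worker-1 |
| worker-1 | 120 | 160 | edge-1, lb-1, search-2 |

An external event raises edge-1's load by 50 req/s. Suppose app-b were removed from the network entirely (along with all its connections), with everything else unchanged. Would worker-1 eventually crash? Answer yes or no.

no

With app-b removed:
Round 1 — edge-1 at 120 > 90. edge-1 crashes.
  edge-1 sheds 120 req/s to lb-1, queue-1, search-2, worker-1: 30 each.
    lb-1: 60+30 = 90 ≤ 140
    queue-1: 100+30 = 130 > 120
    search-2: 70+30 = 100 ≤ 140
    worker-1: 120+30 = 150 ≤ 160
Round 2 — queue-1 crashes.
  queue-1 sheds 130 req/s: no online neighbours, lost.
No further crashes.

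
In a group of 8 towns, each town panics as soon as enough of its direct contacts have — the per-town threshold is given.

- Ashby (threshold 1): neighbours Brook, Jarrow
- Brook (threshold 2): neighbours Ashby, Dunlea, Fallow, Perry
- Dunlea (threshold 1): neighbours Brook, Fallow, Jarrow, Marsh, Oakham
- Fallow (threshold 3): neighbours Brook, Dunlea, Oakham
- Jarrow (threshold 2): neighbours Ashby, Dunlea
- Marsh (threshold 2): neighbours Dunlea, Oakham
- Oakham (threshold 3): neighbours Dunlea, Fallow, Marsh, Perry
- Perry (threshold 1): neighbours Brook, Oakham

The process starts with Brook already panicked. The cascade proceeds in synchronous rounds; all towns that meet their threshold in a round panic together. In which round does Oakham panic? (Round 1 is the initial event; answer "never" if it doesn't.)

never

Round 1 — Brook panics (initial).
Round 2 — checking thresholds:
  Ashby: 1 of 2 neighbours ≥ 1, panics.
  Dunlea: 1 of 5 neighbours ≥ 1, panics.
  Fallow: 1 of 3 neighbours < 3, below threshold.
  Perry: 1 of 2 neighbours ≥ 1, panics.
Round 3 — checking thresholds:
  Fallow: 2 of 3 neighbours < 3, below threshold.
  Jarrow: 2 of 2 neighbours ≥ 2, panics.
  Marsh: 1 of 2 neighbours < 2, below threshold.
  Oakham: 2 of 4 neighbours < 3, below threshold.
Round 4 — no new panics; cascade stops.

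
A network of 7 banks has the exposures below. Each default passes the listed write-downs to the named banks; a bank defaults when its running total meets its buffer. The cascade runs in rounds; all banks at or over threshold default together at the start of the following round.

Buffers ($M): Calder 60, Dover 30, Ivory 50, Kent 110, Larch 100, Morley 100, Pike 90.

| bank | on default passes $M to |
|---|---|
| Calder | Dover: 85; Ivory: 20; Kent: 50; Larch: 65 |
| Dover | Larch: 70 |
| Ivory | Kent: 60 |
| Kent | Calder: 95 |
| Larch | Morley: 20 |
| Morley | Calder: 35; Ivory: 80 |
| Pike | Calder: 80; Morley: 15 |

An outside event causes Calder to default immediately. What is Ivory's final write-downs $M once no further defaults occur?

20

Round 1 — Calder defaults (initial).
  Dover: +85 → 85 ≥ 30
  Ivory: +20 → 20 < 50
  Kent: +50 → 50 < 110
  Larch: +65 → 65 < 100
Round 2 — Dover defaults.
  Larch: +70 → 135 ≥ 100
Round 3 — Larch defaults.
  Morley: +20 → 20 < 100
No further defaults.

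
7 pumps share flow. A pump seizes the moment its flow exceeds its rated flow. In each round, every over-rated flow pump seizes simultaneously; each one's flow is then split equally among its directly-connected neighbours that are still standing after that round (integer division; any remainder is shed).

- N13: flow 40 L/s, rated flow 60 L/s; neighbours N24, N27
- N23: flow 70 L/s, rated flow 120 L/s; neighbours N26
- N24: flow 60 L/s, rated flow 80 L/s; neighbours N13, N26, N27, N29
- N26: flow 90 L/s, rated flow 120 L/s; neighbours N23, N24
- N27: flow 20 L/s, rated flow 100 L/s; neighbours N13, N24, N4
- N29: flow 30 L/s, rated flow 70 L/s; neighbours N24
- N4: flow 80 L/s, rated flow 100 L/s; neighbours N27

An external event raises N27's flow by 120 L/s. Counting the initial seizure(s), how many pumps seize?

7

Round 1 — N27 at 140 > 100. N27 seizes.
  N27 sheds 140 L/s to N13, N24, N4: 46 each (2 lost).
    N13: 40+46 = 86 > 60
    N24: 60+46 = 106 > 80
    N4: 80+46 = 126 > 100
Round 2 — N13, N24, N4 seize.
  N13 sheds 86 L/s: no online neighbours, lost.
  N24 sheds 106 L/s to N26, N29: 53 each.
    N26: 90+53 = 143 > 120
    N29: 30+53 = 83 > 70
  N4 sheds 126 L/s: no online neighbours, lost.
Round 3 — N26, N29 seize.
  N26 sheds 143 L/s to N23: 143 each.
    N23: 70+143 = 213 > 120
  N29 sheds 83 L/s: no online neighbours, lost.
Round 4 — N23 seizes.
  N23 sheds 213 L/s: no online neighbours, lost.
No further seizures.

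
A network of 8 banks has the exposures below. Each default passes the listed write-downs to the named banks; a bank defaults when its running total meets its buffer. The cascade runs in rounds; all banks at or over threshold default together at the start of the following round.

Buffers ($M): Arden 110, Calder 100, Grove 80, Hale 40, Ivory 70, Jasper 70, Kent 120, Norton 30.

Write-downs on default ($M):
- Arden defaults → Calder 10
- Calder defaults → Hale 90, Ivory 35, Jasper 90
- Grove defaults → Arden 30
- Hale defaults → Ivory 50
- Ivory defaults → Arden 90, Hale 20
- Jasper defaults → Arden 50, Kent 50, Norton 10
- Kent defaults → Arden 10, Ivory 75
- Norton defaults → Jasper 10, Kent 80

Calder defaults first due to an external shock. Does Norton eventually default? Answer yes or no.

no

Round 1 — Calder defaults (initial).
  Hale: +90 → 90 ≥ 40
  Ivory: +35 → 35 < 70
  Jasper: +90 → 90 ≥ 70
Round 2 — Hale, Jasper default.
  Arden: +50 → 50 < 110
  Ivory: +50 → 85 ≥ 70
  Kent: +50 → 50 < 120
  Norton: +10 → 10 < 30
Round 3 — Ivory defaults.
  Arden: +90 → 140 ≥ 110
Round 4 — Arden defaults.
No further defaults.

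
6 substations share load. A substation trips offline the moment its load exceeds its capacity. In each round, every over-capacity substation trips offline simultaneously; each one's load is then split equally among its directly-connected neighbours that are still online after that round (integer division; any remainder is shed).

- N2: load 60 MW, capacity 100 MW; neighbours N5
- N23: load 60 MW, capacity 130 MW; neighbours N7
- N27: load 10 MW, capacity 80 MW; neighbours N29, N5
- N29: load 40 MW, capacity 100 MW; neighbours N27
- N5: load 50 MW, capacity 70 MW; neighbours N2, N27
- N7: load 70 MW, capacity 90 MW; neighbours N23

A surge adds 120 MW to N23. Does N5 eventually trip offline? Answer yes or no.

Round 1 — N23 at 180 > 130. N23 trips offline.
  N23 sheds 180 MW to N7: 180 each.
    N7: 70+180 = 250 > 90
Round 2 — N7 trips offline.
  N7 sheds 250 MW: no online neighbours, lost.
No further trips.

no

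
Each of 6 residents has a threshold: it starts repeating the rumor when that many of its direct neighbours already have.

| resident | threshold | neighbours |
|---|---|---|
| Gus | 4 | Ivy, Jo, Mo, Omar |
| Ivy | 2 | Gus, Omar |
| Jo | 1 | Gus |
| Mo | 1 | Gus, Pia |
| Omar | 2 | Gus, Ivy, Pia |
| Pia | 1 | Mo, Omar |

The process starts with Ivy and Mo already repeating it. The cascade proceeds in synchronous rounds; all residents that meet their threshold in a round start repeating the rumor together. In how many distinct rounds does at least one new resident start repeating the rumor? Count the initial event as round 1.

3

Round 1 — Ivy, Mo start repeating the rumor (initial).
Round 2 — checking thresholds:
  Gus: 2 of 4 neighbours < 4, not yet.
  Omar: 1 of 3 neighbours < 2, not yet.
  Pia: 1 of 2 neighbours ≥ 1, starts repeating the rumor.
Round 3 — checking thresholds:
  Gus: 2 of 4 neighbours < 4, not yet.
  Omar: 2 of 3 neighbours ≥ 2, starts repeating the rumor.
Round 4 — no new spreads; cascade stops.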